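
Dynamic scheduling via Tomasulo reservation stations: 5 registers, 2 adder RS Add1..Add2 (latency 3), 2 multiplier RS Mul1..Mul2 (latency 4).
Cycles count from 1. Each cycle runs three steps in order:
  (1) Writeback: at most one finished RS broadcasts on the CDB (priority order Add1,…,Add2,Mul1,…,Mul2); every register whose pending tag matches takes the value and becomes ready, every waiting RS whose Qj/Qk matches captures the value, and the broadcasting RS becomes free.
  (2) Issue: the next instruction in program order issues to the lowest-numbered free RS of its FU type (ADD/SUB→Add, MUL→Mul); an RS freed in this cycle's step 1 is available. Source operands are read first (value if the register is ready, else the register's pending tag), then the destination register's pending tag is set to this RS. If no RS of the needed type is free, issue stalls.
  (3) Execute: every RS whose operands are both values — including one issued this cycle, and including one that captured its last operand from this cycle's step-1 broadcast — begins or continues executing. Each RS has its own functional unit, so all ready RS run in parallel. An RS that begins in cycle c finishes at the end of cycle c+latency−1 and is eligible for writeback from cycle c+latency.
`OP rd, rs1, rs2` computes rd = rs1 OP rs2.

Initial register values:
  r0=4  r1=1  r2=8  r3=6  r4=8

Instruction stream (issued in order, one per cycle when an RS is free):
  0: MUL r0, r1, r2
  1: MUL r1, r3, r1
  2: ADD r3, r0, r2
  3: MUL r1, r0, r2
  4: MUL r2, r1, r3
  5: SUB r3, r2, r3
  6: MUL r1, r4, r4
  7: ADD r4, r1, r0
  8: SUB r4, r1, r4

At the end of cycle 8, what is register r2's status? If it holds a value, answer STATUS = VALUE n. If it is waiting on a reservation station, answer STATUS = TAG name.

STATUS = TAG Mul2

  c1: issue MUL r0<-Mul1  regs: r0:Mul1,r1:1,r2:8,r3:6,r4:8
  c2: issue MUL r1<-Mul2  regs: r0:Mul1,r1:Mul2,r2:8,r3:6,r4:8
  c3: issue ADD r3<-Add1  regs: r0:Mul1,r1:Mul2,r2:8,r3:Add1,r4:8
  c4: stall  regs: r0:Mul1,r1:Mul2,r2:8,r3:Add1,r4:8
  c5: CDB Mul1=8; issue MUL r1<-Mul1  regs: r0:8,r1:Mul1,r2:8,r3:Add1,r4:8
  c6: CDB Mul2=6; issue MUL r2<-Mul2  regs: r0:8,r1:Mul1,r2:Mul2,r3:Add1,r4:8
  c7: issue SUB r3<-Add2  regs: r0:8,r1:Mul1,r2:Mul2,r3:Add2,r4:8
  c8: CDB Add1=16; stall  regs: r0:8,r1:Mul1,r2:Mul2,r3:Add2,r4:8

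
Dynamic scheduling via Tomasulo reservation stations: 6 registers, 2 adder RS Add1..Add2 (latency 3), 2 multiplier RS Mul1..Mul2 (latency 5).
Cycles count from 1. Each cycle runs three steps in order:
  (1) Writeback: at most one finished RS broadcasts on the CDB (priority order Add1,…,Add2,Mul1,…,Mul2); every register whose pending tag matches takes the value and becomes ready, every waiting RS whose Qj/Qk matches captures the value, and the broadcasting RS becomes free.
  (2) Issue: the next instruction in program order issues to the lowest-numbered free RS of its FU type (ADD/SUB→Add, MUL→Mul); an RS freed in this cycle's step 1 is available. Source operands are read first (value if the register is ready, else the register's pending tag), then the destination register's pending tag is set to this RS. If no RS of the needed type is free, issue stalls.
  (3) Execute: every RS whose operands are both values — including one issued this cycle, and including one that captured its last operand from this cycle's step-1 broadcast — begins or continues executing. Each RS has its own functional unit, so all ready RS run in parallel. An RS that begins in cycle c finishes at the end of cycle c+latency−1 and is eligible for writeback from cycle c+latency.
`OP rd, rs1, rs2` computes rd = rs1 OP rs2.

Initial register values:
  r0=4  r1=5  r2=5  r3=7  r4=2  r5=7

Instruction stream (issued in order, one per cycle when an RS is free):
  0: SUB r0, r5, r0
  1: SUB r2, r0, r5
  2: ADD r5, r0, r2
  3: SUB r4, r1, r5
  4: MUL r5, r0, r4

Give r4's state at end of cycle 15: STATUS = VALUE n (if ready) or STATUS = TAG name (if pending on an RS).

STATUS = VALUE 6

c1: issue SUB r0<-Add1 | r0:Add1,r1:5,r2:5,r3:7,r4:2,r5:7
c2: issue SUB r2<-Add2 | r0:Add1,r1:5,r2:Add2,r3:7,r4:2,r5:7
c3: stall | r0:Add1,r1:5,r2:Add2,r3:7,r4:2,r5:7
c4: CDB Add1=3; issue ADD r5<-Add1 | r0:3,r1:5,r2:Add2,r3:7,r4:2,r5:Add1
c5: stall | r0:3,r1:5,r2:Add2,r3:7,r4:2,r5:Add1
c6: stall | r0:3,r1:5,r2:Add2,r3:7,r4:2,r5:Add1
c7: CDB Add2=-4; issue SUB r4<-Add2 | r0:3,r1:5,r2:-4,r3:7,r4:Add2,r5:Add1
c8: issue MUL r5<-Mul1 | r0:3,r1:5,r2:-4,r3:7,r4:Add2,r5:Mul1
c9: - | r0:3,r1:5,r2:-4,r3:7,r4:Add2,r5:Mul1
c10: CDB Add1=-1 | r0:3,r1:5,r2:-4,r3:7,r4:Add2,r5:Mul1
c11: - | r0:3,r1:5,r2:-4,r3:7,r4:Add2,r5:Mul1
c12: - | r0:3,r1:5,r2:-4,r3:7,r4:Add2,r5:Mul1
c13: CDB Add2=6 | r0:3,r1:5,r2:-4,r3:7,r4:6,r5:Mul1
c14: - | r0:3,r1:5,r2:-4,r3:7,r4:6,r5:Mul1
c15: - | r0:3,r1:5,r2:-4,r3:7,r4:6,r5:Mul1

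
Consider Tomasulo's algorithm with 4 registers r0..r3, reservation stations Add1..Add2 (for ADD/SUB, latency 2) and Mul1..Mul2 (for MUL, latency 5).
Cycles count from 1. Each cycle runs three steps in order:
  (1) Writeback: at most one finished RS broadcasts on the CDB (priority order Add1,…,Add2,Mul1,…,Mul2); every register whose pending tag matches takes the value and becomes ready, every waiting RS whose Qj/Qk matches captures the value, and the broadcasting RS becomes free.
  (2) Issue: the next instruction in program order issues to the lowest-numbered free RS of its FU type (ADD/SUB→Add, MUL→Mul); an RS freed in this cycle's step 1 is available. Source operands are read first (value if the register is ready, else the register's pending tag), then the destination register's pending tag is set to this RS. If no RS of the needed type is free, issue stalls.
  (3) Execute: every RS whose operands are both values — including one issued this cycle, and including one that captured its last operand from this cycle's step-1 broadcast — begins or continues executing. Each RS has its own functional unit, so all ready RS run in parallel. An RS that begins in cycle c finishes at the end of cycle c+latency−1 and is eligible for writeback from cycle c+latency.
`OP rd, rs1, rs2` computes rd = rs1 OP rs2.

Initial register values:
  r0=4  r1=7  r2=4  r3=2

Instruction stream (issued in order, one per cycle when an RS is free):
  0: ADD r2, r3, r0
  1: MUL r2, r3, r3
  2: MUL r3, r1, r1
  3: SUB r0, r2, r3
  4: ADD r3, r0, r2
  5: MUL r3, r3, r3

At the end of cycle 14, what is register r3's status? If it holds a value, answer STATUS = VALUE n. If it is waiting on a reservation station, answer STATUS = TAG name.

c1: issue ADD r2<-Add1 | r0:4,r1:7,r2:Add1,r3:2
c2: issue MUL r2<-Mul1 | r0:4,r1:7,r2:Mul1,r3:2
c3: CDB Add1=6; issue MUL r3<-Mul2 | r0:4,r1:7,r2:Mul1,r3:Mul2
c4: issue SUB r0<-Add1 | r0:Add1,r1:7,r2:Mul1,r3:Mul2
c5: issue ADD r3<-Add2 | r0:Add1,r1:7,r2:Mul1,r3:Add2
c6: stall | r0:Add1,r1:7,r2:Mul1,r3:Add2
c7: CDB Mul1=4; issue MUL r3<-Mul1 | r0:Add1,r1:7,r2:4,r3:Mul1
c8: CDB Mul2=49 | r0:Add1,r1:7,r2:4,r3:Mul1
c9: - | r0:Add1,r1:7,r2:4,r3:Mul1
c10: CDB Add1=-45 | r0:-45,r1:7,r2:4,r3:Mul1
c11: - | r0:-45,r1:7,r2:4,r3:Mul1
c12: CDB Add2=-41 | r0:-45,r1:7,r2:4,r3:Mul1
c13: - | r0:-45,r1:7,r2:4,r3:Mul1
c14: - | r0:-45,r1:7,r2:4,r3:Mul1

STATUS = TAG Mul1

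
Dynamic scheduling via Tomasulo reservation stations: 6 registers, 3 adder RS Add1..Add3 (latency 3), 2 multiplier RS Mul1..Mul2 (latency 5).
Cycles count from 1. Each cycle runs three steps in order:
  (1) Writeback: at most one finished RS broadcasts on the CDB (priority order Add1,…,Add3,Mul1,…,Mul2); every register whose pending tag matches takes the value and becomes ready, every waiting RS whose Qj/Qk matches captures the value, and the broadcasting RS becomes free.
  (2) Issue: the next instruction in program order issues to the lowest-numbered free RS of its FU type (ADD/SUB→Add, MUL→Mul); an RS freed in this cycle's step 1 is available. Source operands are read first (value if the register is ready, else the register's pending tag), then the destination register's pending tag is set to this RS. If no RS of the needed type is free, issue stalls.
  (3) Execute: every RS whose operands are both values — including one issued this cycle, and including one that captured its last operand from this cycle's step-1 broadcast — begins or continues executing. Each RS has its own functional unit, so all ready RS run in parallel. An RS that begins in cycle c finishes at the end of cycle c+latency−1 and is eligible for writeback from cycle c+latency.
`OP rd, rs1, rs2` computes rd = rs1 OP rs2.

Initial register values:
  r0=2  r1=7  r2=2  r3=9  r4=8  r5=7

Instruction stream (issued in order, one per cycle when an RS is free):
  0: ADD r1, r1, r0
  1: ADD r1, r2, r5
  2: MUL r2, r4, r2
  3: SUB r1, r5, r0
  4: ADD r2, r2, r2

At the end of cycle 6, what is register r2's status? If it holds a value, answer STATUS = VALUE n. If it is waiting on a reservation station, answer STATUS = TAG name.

STATUS = TAG Add2

c1: issue ADD r1<-Add1 | r0:2,r1:Add1,r2:2,r3:9,r4:8,r5:7
c2: issue ADD r1<-Add2 | r0:2,r1:Add2,r2:2,r3:9,r4:8,r5:7
c3: issue MUL r2<-Mul1 | r0:2,r1:Add2,r2:Mul1,r3:9,r4:8,r5:7
c4: CDB Add1=9; issue SUB r1<-Add1 | r0:2,r1:Add1,r2:Mul1,r3:9,r4:8,r5:7
c5: CDB Add2=9; issue ADD r2<-Add2 | r0:2,r1:Add1,r2:Add2,r3:9,r4:8,r5:7
c6: - | r0:2,r1:Add1,r2:Add2,r3:9,r4:8,r5:7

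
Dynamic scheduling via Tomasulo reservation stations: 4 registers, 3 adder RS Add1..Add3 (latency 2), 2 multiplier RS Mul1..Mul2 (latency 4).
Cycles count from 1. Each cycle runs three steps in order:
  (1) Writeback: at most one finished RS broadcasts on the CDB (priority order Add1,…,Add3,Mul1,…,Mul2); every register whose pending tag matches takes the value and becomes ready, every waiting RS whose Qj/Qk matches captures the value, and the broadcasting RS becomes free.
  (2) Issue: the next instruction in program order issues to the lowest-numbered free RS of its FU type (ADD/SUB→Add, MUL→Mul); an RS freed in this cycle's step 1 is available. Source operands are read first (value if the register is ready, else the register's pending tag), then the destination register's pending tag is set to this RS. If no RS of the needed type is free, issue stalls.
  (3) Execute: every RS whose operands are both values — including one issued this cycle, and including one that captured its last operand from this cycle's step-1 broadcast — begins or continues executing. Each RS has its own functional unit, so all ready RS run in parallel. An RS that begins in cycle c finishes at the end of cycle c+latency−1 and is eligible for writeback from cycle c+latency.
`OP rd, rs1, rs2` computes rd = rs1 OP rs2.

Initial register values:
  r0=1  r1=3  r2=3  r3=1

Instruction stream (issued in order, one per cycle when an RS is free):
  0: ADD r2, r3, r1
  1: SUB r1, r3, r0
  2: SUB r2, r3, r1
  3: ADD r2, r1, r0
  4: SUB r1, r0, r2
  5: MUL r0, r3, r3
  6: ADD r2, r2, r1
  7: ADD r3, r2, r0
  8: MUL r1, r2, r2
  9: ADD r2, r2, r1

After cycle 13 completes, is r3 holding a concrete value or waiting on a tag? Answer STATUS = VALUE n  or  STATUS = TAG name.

c1: issue ADD r2<-Add1 | r0:1,r1:3,r2:Add1,r3:1
c2: issue SUB r1<-Add2 | r0:1,r1:Add2,r2:Add1,r3:1
c3: CDB Add1=4; issue SUB r2<-Add1 | r0:1,r1:Add2,r2:Add1,r3:1
c4: CDB Add2=0; issue ADD r2<-Add2 | r0:1,r1:0,r2:Add2,r3:1
c5: issue SUB r1<-Add3 | r0:1,r1:Add3,r2:Add2,r3:1
c6: CDB Add1=1; issue MUL r0<-Mul1 | r0:Mul1,r1:Add3,r2:Add2,r3:1
c7: CDB Add2=1; issue ADD r2<-Add1 | r0:Mul1,r1:Add3,r2:Add1,r3:1
c8: issue ADD r3<-Add2 | r0:Mul1,r1:Add3,r2:Add1,r3:Add2
c9: CDB Add3=0; issue MUL r1<-Mul2 | r0:Mul1,r1:Mul2,r2:Add1,r3:Add2
c10: CDB Mul1=1; issue ADD r2<-Add3 | r0:1,r1:Mul2,r2:Add3,r3:Add2
c11: CDB Add1=1 | r0:1,r1:Mul2,r2:Add3,r3:Add2
c12: - | r0:1,r1:Mul2,r2:Add3,r3:Add2
c13: CDB Add2=2 | r0:1,r1:Mul2,r2:Add3,r3:2

STATUS = VALUE 2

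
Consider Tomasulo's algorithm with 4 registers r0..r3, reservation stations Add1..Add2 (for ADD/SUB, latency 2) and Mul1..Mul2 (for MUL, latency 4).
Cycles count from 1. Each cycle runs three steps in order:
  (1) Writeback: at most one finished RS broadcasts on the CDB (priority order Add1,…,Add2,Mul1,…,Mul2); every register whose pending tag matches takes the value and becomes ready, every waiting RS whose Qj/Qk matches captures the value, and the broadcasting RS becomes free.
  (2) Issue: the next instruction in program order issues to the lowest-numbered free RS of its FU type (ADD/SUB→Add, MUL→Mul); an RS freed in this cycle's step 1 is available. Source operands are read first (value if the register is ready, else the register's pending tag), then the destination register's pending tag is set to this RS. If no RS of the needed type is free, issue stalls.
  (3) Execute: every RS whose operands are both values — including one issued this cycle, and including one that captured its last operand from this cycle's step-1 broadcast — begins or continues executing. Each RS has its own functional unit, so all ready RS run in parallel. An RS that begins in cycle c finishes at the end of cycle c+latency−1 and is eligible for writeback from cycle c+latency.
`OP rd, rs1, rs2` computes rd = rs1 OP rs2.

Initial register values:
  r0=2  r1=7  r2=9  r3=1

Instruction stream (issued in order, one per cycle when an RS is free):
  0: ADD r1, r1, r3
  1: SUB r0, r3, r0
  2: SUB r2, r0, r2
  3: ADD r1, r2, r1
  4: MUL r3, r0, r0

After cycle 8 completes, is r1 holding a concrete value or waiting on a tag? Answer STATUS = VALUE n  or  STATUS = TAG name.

STATUS = VALUE -2

cycle 1: issue ADD r1<-Add1 // r0:2,r1:Add1,r2:9,r3:1
cycle 2: issue SUB r0<-Add2 // r0:Add2,r1:Add1,r2:9,r3:1
cycle 3: CDB Add1=8; issue SUB r2<-Add1 // r0:Add2,r1:8,r2:Add1,r3:1
cycle 4: CDB Add2=-1; issue ADD r1<-Add2 // r0:-1,r1:Add2,r2:Add1,r3:1
cycle 5: issue MUL r3<-Mul1 // r0:-1,r1:Add2,r2:Add1,r3:Mul1
cycle 6: CDB Add1=-10 // r0:-1,r1:Add2,r2:-10,r3:Mul1
cycle 7: - // r0:-1,r1:Add2,r2:-10,r3:Mul1
cycle 8: CDB Add2=-2 // r0:-1,r1:-2,r2:-10,r3:Mul1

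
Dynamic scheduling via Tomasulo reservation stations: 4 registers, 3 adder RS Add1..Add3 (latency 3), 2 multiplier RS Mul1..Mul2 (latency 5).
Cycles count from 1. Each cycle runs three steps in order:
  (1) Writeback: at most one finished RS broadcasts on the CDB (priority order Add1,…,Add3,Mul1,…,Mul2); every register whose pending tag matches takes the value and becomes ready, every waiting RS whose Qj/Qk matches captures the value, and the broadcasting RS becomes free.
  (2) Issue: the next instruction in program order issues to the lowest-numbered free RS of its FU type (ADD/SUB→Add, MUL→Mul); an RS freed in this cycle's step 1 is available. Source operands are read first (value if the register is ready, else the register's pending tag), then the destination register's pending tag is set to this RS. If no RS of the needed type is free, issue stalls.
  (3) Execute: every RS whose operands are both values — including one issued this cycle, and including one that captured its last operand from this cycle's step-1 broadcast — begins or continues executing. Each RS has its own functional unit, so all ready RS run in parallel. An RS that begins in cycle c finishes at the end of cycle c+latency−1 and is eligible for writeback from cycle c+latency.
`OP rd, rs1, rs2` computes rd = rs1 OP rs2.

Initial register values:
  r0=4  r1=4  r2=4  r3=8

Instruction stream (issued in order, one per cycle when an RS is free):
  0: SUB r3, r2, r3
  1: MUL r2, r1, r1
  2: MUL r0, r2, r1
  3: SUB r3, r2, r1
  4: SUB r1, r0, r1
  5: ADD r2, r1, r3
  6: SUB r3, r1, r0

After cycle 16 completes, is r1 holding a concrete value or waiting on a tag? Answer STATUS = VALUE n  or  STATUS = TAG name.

c1: issue SUB r3<-Add1 | r0:4,r1:4,r2:4,r3:Add1
c2: issue MUL r2<-Mul1 | r0:4,r1:4,r2:Mul1,r3:Add1
c3: issue MUL r0<-Mul2 | r0:Mul2,r1:4,r2:Mul1,r3:Add1
c4: CDB Add1=-4; issue SUB r3<-Add1 | r0:Mul2,r1:4,r2:Mul1,r3:Add1
c5: issue SUB r1<-Add2 | r0:Mul2,r1:Add2,r2:Mul1,r3:Add1
c6: issue ADD r2<-Add3 | r0:Mul2,r1:Add2,r2:Add3,r3:Add1
c7: CDB Mul1=16; stall | r0:Mul2,r1:Add2,r2:Add3,r3:Add1
c8: stall | r0:Mul2,r1:Add2,r2:Add3,r3:Add1
c9: stall | r0:Mul2,r1:Add2,r2:Add3,r3:Add1
c10: CDB Add1=12; issue SUB r3<-Add1 | r0:Mul2,r1:Add2,r2:Add3,r3:Add1
c11: - | r0:Mul2,r1:Add2,r2:Add3,r3:Add1
c12: CDB Mul2=64 | r0:64,r1:Add2,r2:Add3,r3:Add1
c13: - | r0:64,r1:Add2,r2:Add3,r3:Add1
c14: - | r0:64,r1:Add2,r2:Add3,r3:Add1
c15: CDB Add2=60 | r0:64,r1:60,r2:Add3,r3:Add1
c16: - | r0:64,r1:60,r2:Add3,r3:Add1

STATUS = VALUE 60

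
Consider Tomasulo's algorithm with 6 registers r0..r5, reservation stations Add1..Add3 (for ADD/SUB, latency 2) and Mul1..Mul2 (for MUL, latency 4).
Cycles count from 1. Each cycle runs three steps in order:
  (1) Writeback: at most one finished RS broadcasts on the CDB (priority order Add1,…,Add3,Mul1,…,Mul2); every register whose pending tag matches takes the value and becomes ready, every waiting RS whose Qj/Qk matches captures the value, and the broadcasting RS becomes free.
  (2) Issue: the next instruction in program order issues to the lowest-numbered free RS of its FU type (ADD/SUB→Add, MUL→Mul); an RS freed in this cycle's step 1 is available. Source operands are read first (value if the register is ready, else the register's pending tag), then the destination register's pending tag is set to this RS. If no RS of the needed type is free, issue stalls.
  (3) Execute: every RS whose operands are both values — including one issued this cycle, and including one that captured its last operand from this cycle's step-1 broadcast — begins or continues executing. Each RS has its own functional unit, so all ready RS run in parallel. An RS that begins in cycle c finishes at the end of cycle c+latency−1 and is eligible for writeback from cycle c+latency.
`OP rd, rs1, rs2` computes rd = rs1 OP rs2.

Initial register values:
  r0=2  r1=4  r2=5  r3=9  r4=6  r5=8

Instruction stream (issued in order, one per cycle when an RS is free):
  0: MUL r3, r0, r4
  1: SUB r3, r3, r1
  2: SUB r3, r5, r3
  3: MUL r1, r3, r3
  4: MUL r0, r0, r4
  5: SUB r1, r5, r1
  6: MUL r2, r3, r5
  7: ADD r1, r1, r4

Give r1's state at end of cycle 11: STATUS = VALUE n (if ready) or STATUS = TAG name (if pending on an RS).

STATUS = TAG Add1

c1: issue MUL r3<-Mul1 | r0:2,r1:4,r2:5,r3:Mul1,r4:6,r5:8
c2: issue SUB r3<-Add1 | r0:2,r1:4,r2:5,r3:Add1,r4:6,r5:8
c3: issue SUB r3<-Add2 | r0:2,r1:4,r2:5,r3:Add2,r4:6,r5:8
c4: issue MUL r1<-Mul2 | r0:2,r1:Mul2,r2:5,r3:Add2,r4:6,r5:8
c5: CDB Mul1=12; issue MUL r0<-Mul1 | r0:Mul1,r1:Mul2,r2:5,r3:Add2,r4:6,r5:8
c6: issue SUB r1<-Add3 | r0:Mul1,r1:Add3,r2:5,r3:Add2,r4:6,r5:8
c7: CDB Add1=8; stall | r0:Mul1,r1:Add3,r2:5,r3:Add2,r4:6,r5:8
c8: stall | r0:Mul1,r1:Add3,r2:5,r3:Add2,r4:6,r5:8
c9: CDB Add2=0; stall | r0:Mul1,r1:Add3,r2:5,r3:0,r4:6,r5:8
c10: CDB Mul1=12; issue MUL r2<-Mul1 | r0:12,r1:Add3,r2:Mul1,r3:0,r4:6,r5:8
c11: issue ADD r1<-Add1 | r0:12,r1:Add1,r2:Mul1,r3:0,r4:6,r5:8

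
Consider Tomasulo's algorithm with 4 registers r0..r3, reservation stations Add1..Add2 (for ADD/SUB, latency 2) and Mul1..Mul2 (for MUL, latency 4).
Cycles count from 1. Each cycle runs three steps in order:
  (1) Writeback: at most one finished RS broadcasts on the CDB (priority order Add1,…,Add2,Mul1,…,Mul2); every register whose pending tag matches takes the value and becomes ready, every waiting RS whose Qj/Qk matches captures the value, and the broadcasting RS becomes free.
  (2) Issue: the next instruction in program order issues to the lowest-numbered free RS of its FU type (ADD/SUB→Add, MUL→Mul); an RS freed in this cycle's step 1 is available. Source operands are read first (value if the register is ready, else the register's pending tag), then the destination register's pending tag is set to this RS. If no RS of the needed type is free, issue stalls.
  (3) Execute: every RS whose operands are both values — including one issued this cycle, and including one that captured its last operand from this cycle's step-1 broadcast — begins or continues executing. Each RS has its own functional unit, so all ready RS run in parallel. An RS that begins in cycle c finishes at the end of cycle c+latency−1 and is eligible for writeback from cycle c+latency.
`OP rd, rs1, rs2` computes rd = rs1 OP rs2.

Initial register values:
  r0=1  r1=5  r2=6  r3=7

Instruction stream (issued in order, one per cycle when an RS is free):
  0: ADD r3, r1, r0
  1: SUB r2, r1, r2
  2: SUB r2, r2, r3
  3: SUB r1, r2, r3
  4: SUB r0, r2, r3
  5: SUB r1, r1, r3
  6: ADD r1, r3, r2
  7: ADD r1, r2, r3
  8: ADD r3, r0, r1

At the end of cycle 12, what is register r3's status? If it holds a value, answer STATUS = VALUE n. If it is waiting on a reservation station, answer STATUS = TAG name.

cycle 1: issue ADD r3<-Add1 // r0:1,r1:5,r2:6,r3:Add1
cycle 2: issue SUB r2<-Add2 // r0:1,r1:5,r2:Add2,r3:Add1
cycle 3: CDB Add1=6; issue SUB r2<-Add1 // r0:1,r1:5,r2:Add1,r3:6
cycle 4: CDB Add2=-1; issue SUB r1<-Add2 // r0:1,r1:Add2,r2:Add1,r3:6
cycle 5: stall // r0:1,r1:Add2,r2:Add1,r3:6
cycle 6: CDB Add1=-7; issue SUB r0<-Add1 // r0:Add1,r1:Add2,r2:-7,r3:6
cycle 7: stall // r0:Add1,r1:Add2,r2:-7,r3:6
cycle 8: CDB Add1=-13; issue SUB r1<-Add1 // r0:-13,r1:Add1,r2:-7,r3:6
cycle 9: CDB Add2=-13; issue ADD r1<-Add2 // r0:-13,r1:Add2,r2:-7,r3:6
cycle 10: stall // r0:-13,r1:Add2,r2:-7,r3:6
cycle 11: CDB Add1=-19; issue ADD r1<-Add1 // r0:-13,r1:Add1,r2:-7,r3:6
cycle 12: CDB Add2=-1; issue ADD r3<-Add2 // r0:-13,r1:Add1,r2:-7,r3:Add2

STATUS = TAG Add2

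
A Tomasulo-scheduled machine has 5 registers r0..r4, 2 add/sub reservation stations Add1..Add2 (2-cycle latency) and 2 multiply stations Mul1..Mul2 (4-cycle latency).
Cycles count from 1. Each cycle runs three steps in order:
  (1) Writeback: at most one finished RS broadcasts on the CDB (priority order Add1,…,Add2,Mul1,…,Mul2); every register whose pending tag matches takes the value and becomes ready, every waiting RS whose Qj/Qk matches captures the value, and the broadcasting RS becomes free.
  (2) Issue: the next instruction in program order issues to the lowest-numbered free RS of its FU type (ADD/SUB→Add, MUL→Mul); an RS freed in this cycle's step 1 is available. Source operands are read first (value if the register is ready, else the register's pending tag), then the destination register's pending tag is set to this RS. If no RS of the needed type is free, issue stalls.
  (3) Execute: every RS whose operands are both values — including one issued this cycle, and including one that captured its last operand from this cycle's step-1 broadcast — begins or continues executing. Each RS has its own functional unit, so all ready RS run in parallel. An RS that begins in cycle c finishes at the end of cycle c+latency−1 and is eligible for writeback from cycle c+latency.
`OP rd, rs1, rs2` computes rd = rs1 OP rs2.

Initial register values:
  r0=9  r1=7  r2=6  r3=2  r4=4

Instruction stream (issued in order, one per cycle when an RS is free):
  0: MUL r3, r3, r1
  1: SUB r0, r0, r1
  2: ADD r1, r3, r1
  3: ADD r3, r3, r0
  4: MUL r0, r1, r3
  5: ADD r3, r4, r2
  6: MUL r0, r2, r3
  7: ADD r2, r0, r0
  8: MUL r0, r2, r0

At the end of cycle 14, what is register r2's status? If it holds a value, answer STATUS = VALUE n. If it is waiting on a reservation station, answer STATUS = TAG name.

STATUS = TAG Add1

cycle 1: issue MUL r3<-Mul1 // r0:9,r1:7,r2:6,r3:Mul1,r4:4
cycle 2: issue SUB r0<-Add1 // r0:Add1,r1:7,r2:6,r3:Mul1,r4:4
cycle 3: issue ADD r1<-Add2 // r0:Add1,r1:Add2,r2:6,r3:Mul1,r4:4
cycle 4: CDB Add1=2; issue ADD r3<-Add1 // r0:2,r1:Add2,r2:6,r3:Add1,r4:4
cycle 5: CDB Mul1=14; issue MUL r0<-Mul1 // r0:Mul1,r1:Add2,r2:6,r3:Add1,r4:4
cycle 6: stall // r0:Mul1,r1:Add2,r2:6,r3:Add1,r4:4
cycle 7: CDB Add1=16; issue ADD r3<-Add1 // r0:Mul1,r1:Add2,r2:6,r3:Add1,r4:4
cycle 8: CDB Add2=21; issue MUL r0<-Mul2 // r0:Mul2,r1:21,r2:6,r3:Add1,r4:4
cycle 9: CDB Add1=10; issue ADD r2<-Add1 // r0:Mul2,r1:21,r2:Add1,r3:10,r4:4
cycle 10: stall // r0:Mul2,r1:21,r2:Add1,r3:10,r4:4
cycle 11: stall // r0:Mul2,r1:21,r2:Add1,r3:10,r4:4
cycle 12: CDB Mul1=336; issue MUL r0<-Mul1 // r0:Mul1,r1:21,r2:Add1,r3:10,r4:4
cycle 13: CDB Mul2=60 // r0:Mul1,r1:21,r2:Add1,r3:10,r4:4
cycle 14: - // r0:Mul1,r1:21,r2:Add1,r3:10,r4:4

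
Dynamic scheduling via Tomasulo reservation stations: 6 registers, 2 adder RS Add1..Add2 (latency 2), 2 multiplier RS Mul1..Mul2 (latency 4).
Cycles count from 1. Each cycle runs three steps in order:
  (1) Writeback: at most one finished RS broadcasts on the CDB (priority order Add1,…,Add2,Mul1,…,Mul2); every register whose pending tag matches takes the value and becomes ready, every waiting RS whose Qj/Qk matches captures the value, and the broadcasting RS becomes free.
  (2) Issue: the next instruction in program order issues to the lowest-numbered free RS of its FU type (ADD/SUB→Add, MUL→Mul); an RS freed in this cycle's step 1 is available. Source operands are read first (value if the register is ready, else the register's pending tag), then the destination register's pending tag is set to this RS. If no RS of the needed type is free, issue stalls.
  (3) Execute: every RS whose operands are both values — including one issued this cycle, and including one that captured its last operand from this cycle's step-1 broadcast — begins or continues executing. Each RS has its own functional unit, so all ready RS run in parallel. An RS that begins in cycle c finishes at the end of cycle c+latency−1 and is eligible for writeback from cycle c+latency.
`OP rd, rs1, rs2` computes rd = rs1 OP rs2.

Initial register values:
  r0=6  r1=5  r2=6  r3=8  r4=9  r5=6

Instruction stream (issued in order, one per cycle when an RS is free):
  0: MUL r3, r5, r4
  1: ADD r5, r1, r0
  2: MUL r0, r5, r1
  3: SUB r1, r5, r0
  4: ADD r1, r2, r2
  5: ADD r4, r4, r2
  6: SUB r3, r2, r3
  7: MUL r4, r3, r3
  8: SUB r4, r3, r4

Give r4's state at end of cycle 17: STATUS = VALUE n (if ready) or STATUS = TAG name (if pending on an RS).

STATUS = VALUE -2352

cycle 1: issue MUL r3<-Mul1 // r0:6,r1:5,r2:6,r3:Mul1,r4:9,r5:6
cycle 2: issue ADD r5<-Add1 // r0:6,r1:5,r2:6,r3:Mul1,r4:9,r5:Add1
cycle 3: issue MUL r0<-Mul2 // r0:Mul2,r1:5,r2:6,r3:Mul1,r4:9,r5:Add1
cycle 4: CDB Add1=11; issue SUB r1<-Add1 // r0:Mul2,r1:Add1,r2:6,r3:Mul1,r4:9,r5:11
cycle 5: CDB Mul1=54; issue ADD r1<-Add2 // r0:Mul2,r1:Add2,r2:6,r3:54,r4:9,r5:11
cycle 6: stall // r0:Mul2,r1:Add2,r2:6,r3:54,r4:9,r5:11
cycle 7: CDB Add2=12; issue ADD r4<-Add2 // r0:Mul2,r1:12,r2:6,r3:54,r4:Add2,r5:11
cycle 8: CDB Mul2=55; stall // r0:55,r1:12,r2:6,r3:54,r4:Add2,r5:11
cycle 9: CDB Add2=15; issue SUB r3<-Add2 // r0:55,r1:12,r2:6,r3:Add2,r4:15,r5:11
cycle 10: CDB Add1=-44; issue MUL r4<-Mul1 // r0:55,r1:12,r2:6,r3:Add2,r4:Mul1,r5:11
cycle 11: CDB Add2=-48; issue SUB r4<-Add1 // r0:55,r1:12,r2:6,r3:-48,r4:Add1,r5:11
cycle 12: - // r0:55,r1:12,r2:6,r3:-48,r4:Add1,r5:11
cycle 13: - // r0:55,r1:12,r2:6,r3:-48,r4:Add1,r5:11
cycle 14: - // r0:55,r1:12,r2:6,r3:-48,r4:Add1,r5:11
cycle 15: CDB Mul1=2304 // r0:55,r1:12,r2:6,r3:-48,r4:Add1,r5:11
cycle 16: - // r0:55,r1:12,r2:6,r3:-48,r4:Add1,r5:11
cycle 17: CDB Add1=-2352 // r0:55,r1:12,r2:6,r3:-48,r4:-2352,r5:11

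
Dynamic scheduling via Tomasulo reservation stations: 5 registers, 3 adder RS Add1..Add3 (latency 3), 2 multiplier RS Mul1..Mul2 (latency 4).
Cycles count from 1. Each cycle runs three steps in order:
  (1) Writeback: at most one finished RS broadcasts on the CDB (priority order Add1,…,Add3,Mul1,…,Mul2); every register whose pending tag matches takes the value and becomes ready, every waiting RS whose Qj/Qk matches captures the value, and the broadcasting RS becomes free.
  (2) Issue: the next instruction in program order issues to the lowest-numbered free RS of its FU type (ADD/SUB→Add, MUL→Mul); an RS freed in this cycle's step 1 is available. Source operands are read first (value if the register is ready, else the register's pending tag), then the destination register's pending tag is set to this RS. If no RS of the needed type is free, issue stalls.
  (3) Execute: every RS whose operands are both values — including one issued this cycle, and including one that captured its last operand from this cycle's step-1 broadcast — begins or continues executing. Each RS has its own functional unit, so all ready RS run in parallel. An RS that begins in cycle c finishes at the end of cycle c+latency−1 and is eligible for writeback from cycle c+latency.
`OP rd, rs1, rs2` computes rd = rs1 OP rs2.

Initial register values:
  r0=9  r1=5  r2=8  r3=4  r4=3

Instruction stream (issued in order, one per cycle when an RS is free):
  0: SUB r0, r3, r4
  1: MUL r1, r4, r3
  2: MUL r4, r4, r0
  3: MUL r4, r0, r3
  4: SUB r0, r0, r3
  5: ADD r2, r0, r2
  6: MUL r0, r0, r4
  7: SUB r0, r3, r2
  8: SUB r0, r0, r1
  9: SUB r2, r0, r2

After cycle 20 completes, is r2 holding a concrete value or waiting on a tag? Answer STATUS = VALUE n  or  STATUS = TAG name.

  c1: issue SUB r0<-Add1  regs: r0:Add1,r1:5,r2:8,r3:4,r4:3
  c2: issue MUL r1<-Mul1  regs: r0:Add1,r1:Mul1,r2:8,r3:4,r4:3
  c3: issue MUL r4<-Mul2  regs: r0:Add1,r1:Mul1,r2:8,r3:4,r4:Mul2
  c4: CDB Add1=1; stall  regs: r0:1,r1:Mul1,r2:8,r3:4,r4:Mul2
  c5: stall  regs: r0:1,r1:Mul1,r2:8,r3:4,r4:Mul2
  c6: CDB Mul1=12; issue MUL r4<-Mul1  regs: r0:1,r1:12,r2:8,r3:4,r4:Mul1
  c7: issue SUB r0<-Add1  regs: r0:Add1,r1:12,r2:8,r3:4,r4:Mul1
  c8: CDB Mul2=3; issue ADD r2<-Add2  regs: r0:Add1,r1:12,r2:Add2,r3:4,r4:Mul1
  c9: issue MUL r0<-Mul2  regs: r0:Mul2,r1:12,r2:Add2,r3:4,r4:Mul1
  c10: CDB Add1=-3; issue SUB r0<-Add1  regs: r0:Add1,r1:12,r2:Add2,r3:4,r4:Mul1
  c11: CDB Mul1=4; issue SUB r0<-Add3  regs: r0:Add3,r1:12,r2:Add2,r3:4,r4:4
  c12: stall  regs: r0:Add3,r1:12,r2:Add2,r3:4,r4:4
  c13: CDB Add2=5; issue SUB r2<-Add2  regs: r0:Add3,r1:12,r2:Add2,r3:4,r4:4
  c14: -  regs: r0:Add3,r1:12,r2:Add2,r3:4,r4:4
  c15: CDB Mul2=-12  regs: r0:Add3,r1:12,r2:Add2,r3:4,r4:4
  c16: CDB Add1=-1  regs: r0:Add3,r1:12,r2:Add2,r3:4,r4:4
  c17: -  regs: r0:Add3,r1:12,r2:Add2,r3:4,r4:4
  c18: -  regs: r0:Add3,r1:12,r2:Add2,r3:4,r4:4
  c19: CDB Add3=-13  regs: r0:-13,r1:12,r2:Add2,r3:4,r4:4
  c20: -  regs: r0:-13,r1:12,r2:Add2,r3:4,r4:4

STATUS = TAG Add2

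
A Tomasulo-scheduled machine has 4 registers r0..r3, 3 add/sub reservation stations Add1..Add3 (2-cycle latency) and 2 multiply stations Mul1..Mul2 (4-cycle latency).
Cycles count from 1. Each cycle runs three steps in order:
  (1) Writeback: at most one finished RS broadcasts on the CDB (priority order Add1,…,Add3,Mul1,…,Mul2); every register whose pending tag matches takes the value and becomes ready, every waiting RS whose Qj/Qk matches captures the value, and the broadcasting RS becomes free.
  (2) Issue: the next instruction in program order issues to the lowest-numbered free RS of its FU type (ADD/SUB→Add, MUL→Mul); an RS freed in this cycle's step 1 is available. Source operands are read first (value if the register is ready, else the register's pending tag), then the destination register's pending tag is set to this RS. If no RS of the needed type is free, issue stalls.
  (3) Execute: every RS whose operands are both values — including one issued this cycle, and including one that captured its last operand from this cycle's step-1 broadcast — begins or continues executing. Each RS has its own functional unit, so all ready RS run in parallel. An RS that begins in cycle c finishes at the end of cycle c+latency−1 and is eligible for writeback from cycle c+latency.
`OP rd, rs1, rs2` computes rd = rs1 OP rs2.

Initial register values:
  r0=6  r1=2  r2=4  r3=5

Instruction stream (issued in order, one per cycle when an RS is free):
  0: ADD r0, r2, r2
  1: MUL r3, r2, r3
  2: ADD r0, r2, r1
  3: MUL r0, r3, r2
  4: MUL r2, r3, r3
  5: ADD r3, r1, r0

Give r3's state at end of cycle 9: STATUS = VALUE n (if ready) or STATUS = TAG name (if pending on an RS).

STATUS = TAG Add1

cycle 1: issue ADD r0<-Add1 // r0:Add1,r1:2,r2:4,r3:5
cycle 2: issue MUL r3<-Mul1 // r0:Add1,r1:2,r2:4,r3:Mul1
cycle 3: CDB Add1=8; issue ADD r0<-Add1 // r0:Add1,r1:2,r2:4,r3:Mul1
cycle 4: issue MUL r0<-Mul2 // r0:Mul2,r1:2,r2:4,r3:Mul1
cycle 5: CDB Add1=6; stall // r0:Mul2,r1:2,r2:4,r3:Mul1
cycle 6: CDB Mul1=20; issue MUL r2<-Mul1 // r0:Mul2,r1:2,r2:Mul1,r3:20
cycle 7: issue ADD r3<-Add1 // r0:Mul2,r1:2,r2:Mul1,r3:Add1
cycle 8: - // r0:Mul2,r1:2,r2:Mul1,r3:Add1
cycle 9: - // r0:Mul2,r1:2,r2:Mul1,r3:Add1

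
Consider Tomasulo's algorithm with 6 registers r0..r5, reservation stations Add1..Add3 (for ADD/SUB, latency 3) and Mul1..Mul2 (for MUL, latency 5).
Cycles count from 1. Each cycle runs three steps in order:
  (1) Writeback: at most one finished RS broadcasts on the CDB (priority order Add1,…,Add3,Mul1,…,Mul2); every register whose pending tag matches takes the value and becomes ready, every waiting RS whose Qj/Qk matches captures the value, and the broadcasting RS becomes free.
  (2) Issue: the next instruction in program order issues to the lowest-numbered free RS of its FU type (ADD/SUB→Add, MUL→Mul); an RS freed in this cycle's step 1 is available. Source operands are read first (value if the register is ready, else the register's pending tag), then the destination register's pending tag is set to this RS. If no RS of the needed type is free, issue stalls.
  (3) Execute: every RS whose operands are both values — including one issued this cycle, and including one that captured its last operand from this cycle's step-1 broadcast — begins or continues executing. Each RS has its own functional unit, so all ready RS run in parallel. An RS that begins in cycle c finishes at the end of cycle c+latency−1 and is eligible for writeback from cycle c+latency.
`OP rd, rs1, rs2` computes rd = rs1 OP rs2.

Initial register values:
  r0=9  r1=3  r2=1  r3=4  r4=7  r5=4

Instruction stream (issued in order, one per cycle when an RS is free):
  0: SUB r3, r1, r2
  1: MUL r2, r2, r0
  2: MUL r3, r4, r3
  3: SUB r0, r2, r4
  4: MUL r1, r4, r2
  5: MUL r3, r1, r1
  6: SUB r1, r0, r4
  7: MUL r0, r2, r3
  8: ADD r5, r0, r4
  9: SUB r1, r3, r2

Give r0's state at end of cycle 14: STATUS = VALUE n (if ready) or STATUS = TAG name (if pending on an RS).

STATUS = TAG Mul1

cycle 1: issue SUB r3<-Add1 // r0:9,r1:3,r2:1,r3:Add1,r4:7,r5:4
cycle 2: issue MUL r2<-Mul1 // r0:9,r1:3,r2:Mul1,r3:Add1,r4:7,r5:4
cycle 3: issue MUL r3<-Mul2 // r0:9,r1:3,r2:Mul1,r3:Mul2,r4:7,r5:4
cycle 4: CDB Add1=2; issue SUB r0<-Add1 // r0:Add1,r1:3,r2:Mul1,r3:Mul2,r4:7,r5:4
cycle 5: stall // r0:Add1,r1:3,r2:Mul1,r3:Mul2,r4:7,r5:4
cycle 6: stall // r0:Add1,r1:3,r2:Mul1,r3:Mul2,r4:7,r5:4
cycle 7: CDB Mul1=9; issue MUL r1<-Mul1 // r0:Add1,r1:Mul1,r2:9,r3:Mul2,r4:7,r5:4
cycle 8: stall // r0:Add1,r1:Mul1,r2:9,r3:Mul2,r4:7,r5:4
cycle 9: CDB Mul2=14; issue MUL r3<-Mul2 // r0:Add1,r1:Mul1,r2:9,r3:Mul2,r4:7,r5:4
cycle 10: CDB Add1=2; issue SUB r1<-Add1 // r0:2,r1:Add1,r2:9,r3:Mul2,r4:7,r5:4
cycle 11: stall // r0:2,r1:Add1,r2:9,r3:Mul2,r4:7,r5:4
cycle 12: CDB Mul1=63; issue MUL r0<-Mul1 // r0:Mul1,r1:Add1,r2:9,r3:Mul2,r4:7,r5:4
cycle 13: CDB Add1=-5; issue ADD r5<-Add1 // r0:Mul1,r1:-5,r2:9,r3:Mul2,r4:7,r5:Add1
cycle 14: issue SUB r1<-Add2 // r0:Mul1,r1:Add2,r2:9,r3:Mul2,r4:7,r5:Add1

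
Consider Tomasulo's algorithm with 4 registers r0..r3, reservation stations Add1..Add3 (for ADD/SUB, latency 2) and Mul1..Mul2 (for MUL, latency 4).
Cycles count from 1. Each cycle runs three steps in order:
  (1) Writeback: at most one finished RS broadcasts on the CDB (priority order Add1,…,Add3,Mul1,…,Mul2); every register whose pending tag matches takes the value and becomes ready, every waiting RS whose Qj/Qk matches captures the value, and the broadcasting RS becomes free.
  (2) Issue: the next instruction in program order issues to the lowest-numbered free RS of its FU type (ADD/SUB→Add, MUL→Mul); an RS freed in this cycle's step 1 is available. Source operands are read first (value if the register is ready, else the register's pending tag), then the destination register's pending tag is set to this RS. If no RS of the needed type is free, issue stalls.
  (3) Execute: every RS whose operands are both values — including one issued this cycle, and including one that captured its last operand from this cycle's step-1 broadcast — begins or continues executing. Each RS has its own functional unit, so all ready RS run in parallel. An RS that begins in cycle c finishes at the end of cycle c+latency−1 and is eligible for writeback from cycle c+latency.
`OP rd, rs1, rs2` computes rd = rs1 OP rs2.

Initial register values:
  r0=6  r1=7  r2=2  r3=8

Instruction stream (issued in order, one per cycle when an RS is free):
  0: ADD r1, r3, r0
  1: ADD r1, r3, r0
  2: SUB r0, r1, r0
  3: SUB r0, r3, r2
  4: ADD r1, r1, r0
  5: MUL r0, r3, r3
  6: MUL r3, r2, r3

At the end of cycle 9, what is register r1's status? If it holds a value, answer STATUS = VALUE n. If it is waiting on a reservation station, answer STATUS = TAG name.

STATUS = VALUE 20

c1: issue ADD r1<-Add1 | r0:6,r1:Add1,r2:2,r3:8
c2: issue ADD r1<-Add2 | r0:6,r1:Add2,r2:2,r3:8
c3: CDB Add1=14; issue SUB r0<-Add1 | r0:Add1,r1:Add2,r2:2,r3:8
c4: CDB Add2=14; issue SUB r0<-Add2 | r0:Add2,r1:14,r2:2,r3:8
c5: issue ADD r1<-Add3 | r0:Add2,r1:Add3,r2:2,r3:8
c6: CDB Add1=8; issue MUL r0<-Mul1 | r0:Mul1,r1:Add3,r2:2,r3:8
c7: CDB Add2=6; issue MUL r3<-Mul2 | r0:Mul1,r1:Add3,r2:2,r3:Mul2
c8: - | r0:Mul1,r1:Add3,r2:2,r3:Mul2
c9: CDB Add3=20 | r0:Mul1,r1:20,r2:2,r3:Mul2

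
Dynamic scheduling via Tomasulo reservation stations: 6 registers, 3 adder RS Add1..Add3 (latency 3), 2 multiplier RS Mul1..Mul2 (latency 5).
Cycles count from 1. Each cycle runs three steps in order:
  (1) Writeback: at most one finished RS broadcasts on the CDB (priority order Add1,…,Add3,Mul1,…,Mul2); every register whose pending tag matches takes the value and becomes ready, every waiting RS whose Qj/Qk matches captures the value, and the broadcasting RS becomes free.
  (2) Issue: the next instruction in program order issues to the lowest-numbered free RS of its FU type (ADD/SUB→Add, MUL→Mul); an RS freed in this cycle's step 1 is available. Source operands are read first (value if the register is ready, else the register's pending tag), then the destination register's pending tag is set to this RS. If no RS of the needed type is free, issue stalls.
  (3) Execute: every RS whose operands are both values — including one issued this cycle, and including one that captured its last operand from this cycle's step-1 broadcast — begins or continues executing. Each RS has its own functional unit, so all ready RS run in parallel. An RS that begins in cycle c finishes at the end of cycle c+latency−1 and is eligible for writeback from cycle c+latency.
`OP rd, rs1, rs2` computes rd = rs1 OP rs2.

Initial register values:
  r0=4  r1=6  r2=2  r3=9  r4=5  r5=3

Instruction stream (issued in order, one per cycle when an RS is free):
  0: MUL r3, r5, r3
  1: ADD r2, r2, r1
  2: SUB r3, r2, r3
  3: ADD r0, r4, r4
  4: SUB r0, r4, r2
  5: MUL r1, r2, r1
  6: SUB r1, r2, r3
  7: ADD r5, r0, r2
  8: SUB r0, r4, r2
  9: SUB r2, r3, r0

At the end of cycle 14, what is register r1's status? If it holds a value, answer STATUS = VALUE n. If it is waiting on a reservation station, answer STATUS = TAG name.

c1: issue MUL r3<-Mul1 | r0:4,r1:6,r2:2,r3:Mul1,r4:5,r5:3
c2: issue ADD r2<-Add1 | r0:4,r1:6,r2:Add1,r3:Mul1,r4:5,r5:3
c3: issue SUB r3<-Add2 | r0:4,r1:6,r2:Add1,r3:Add2,r4:5,r5:3
c4: issue ADD r0<-Add3 | r0:Add3,r1:6,r2:Add1,r3:Add2,r4:5,r5:3
c5: CDB Add1=8; issue SUB r0<-Add1 | r0:Add1,r1:6,r2:8,r3:Add2,r4:5,r5:3
c6: CDB Mul1=27; issue MUL r1<-Mul1 | r0:Add1,r1:Mul1,r2:8,r3:Add2,r4:5,r5:3
c7: CDB Add3=10; issue SUB r1<-Add3 | r0:Add1,r1:Add3,r2:8,r3:Add2,r4:5,r5:3
c8: CDB Add1=-3; issue ADD r5<-Add1 | r0:-3,r1:Add3,r2:8,r3:Add2,r4:5,r5:Add1
c9: CDB Add2=-19; issue SUB r0<-Add2 | r0:Add2,r1:Add3,r2:8,r3:-19,r4:5,r5:Add1
c10: stall | r0:Add2,r1:Add3,r2:8,r3:-19,r4:5,r5:Add1
c11: CDB Add1=5; issue SUB r2<-Add1 | r0:Add2,r1:Add3,r2:Add1,r3:-19,r4:5,r5:5
c12: CDB Add2=-3 | r0:-3,r1:Add3,r2:Add1,r3:-19,r4:5,r5:5
c13: CDB Add3=27 | r0:-3,r1:27,r2:Add1,r3:-19,r4:5,r5:5
c14: CDB Mul1=48 | r0:-3,r1:27,r2:Add1,r3:-19,r4:5,r5:5

STATUS = VALUE 27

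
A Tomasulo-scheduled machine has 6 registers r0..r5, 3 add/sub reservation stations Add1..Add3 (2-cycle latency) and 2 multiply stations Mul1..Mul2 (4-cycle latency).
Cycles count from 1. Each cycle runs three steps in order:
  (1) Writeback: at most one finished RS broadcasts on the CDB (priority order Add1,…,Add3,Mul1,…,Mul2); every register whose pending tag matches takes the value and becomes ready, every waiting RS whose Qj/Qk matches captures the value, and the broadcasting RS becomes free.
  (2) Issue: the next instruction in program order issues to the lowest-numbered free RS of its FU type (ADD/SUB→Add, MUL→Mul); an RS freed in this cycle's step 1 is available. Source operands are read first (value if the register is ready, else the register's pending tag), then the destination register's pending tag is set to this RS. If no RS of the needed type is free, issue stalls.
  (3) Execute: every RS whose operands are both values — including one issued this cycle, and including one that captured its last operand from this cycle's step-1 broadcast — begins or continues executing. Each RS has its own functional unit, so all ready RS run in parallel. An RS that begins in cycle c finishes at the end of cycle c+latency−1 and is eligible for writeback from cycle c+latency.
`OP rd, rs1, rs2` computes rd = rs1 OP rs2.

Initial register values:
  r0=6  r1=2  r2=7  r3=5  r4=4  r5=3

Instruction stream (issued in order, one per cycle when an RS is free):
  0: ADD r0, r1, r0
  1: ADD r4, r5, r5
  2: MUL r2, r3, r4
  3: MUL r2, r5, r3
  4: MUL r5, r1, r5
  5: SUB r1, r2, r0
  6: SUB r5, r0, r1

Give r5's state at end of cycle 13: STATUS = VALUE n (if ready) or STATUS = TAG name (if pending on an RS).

STATUS = VALUE 1

  c1: issue ADD r0<-Add1  regs: r0:Add1,r1:2,r2:7,r3:5,r4:4,r5:3
  c2: issue ADD r4<-Add2  regs: r0:Add1,r1:2,r2:7,r3:5,r4:Add2,r5:3
  c3: CDB Add1=8; issue MUL r2<-Mul1  regs: r0:8,r1:2,r2:Mul1,r3:5,r4:Add2,r5:3
  c4: CDB Add2=6; issue MUL r2<-Mul2  regs: r0:8,r1:2,r2:Mul2,r3:5,r4:6,r5:3
  c5: stall  regs: r0:8,r1:2,r2:Mul2,r3:5,r4:6,r5:3
  c6: stall  regs: r0:8,r1:2,r2:Mul2,r3:5,r4:6,r5:3
  c7: stall  regs: r0:8,r1:2,r2:Mul2,r3:5,r4:6,r5:3
  c8: CDB Mul1=30; issue MUL r5<-Mul1  regs: r0:8,r1:2,r2:Mul2,r3:5,r4:6,r5:Mul1
  c9: CDB Mul2=15; issue SUB r1<-Add1  regs: r0:8,r1:Add1,r2:15,r3:5,r4:6,r5:Mul1
  c10: issue SUB r5<-Add2  regs: r0:8,r1:Add1,r2:15,r3:5,r4:6,r5:Add2
  c11: CDB Add1=7  regs: r0:8,r1:7,r2:15,r3:5,r4:6,r5:Add2
  c12: CDB Mul1=6  regs: r0:8,r1:7,r2:15,r3:5,r4:6,r5:Add2
  c13: CDB Add2=1  regs: r0:8,r1:7,r2:15,r3:5,r4:6,r5:1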